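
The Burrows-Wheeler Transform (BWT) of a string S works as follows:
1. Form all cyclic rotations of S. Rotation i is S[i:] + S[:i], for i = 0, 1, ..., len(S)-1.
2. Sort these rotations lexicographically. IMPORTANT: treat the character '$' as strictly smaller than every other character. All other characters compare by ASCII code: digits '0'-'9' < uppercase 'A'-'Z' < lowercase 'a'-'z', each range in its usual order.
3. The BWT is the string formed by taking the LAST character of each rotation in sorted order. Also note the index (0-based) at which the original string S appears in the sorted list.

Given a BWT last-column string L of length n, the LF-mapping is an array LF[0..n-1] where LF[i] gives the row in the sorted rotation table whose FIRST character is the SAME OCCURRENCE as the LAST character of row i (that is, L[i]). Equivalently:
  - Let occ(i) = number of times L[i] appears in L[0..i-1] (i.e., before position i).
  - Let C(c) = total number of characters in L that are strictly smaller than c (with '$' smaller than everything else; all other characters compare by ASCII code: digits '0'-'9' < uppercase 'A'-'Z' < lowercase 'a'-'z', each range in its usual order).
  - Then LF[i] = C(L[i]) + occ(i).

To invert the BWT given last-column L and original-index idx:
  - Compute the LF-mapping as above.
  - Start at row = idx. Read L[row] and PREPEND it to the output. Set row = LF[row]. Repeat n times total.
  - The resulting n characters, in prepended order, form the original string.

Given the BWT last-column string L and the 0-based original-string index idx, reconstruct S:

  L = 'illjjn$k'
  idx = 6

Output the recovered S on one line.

LF mapping: 1 5 6 2 3 7 0 4
Walk LF starting at row 6, prepending L[row]:
  step 1: row=6, L[6]='$', prepend. Next row=LF[6]=0
  step 2: row=0, L[0]='i', prepend. Next row=LF[0]=1
  step 3: row=1, L[1]='l', prepend. Next row=LF[1]=5
  step 4: row=5, L[5]='n', prepend. Next row=LF[5]=7
  step 5: row=7, L[7]='k', prepend. Next row=LF[7]=4
  step 6: row=4, L[4]='j', prepend. Next row=LF[4]=3
  step 7: row=3, L[3]='j', prepend. Next row=LF[3]=2
  step 8: row=2, L[2]='l', prepend. Next row=LF[2]=6
Reversed output: ljjknli$

Answer: ljjknli$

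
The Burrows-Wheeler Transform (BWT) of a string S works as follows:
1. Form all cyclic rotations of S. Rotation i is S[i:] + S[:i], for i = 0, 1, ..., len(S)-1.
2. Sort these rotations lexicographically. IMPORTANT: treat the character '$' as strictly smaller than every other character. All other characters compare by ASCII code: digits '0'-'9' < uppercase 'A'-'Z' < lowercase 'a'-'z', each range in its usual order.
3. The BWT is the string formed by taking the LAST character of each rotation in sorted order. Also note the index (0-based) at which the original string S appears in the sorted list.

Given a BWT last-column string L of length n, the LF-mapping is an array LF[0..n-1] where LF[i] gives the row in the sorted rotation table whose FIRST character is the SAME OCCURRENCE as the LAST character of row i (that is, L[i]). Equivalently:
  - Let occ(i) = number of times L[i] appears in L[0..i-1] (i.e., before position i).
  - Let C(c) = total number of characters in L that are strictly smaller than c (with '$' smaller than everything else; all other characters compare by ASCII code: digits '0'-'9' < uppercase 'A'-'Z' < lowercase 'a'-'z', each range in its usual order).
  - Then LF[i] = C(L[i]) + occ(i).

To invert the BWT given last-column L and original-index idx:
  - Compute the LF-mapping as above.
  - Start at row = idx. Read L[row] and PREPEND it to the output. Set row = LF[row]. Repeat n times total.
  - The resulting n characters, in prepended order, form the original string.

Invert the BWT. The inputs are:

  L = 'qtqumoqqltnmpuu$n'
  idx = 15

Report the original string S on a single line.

Answer: utqmnqonuumqptlq$

Derivation:
LF mapping: 8 12 9 14 2 6 10 11 1 13 4 3 7 15 16 0 5
Walk LF starting at row 15, prepending L[row]:
  step 1: row=15, L[15]='$', prepend. Next row=LF[15]=0
  step 2: row=0, L[0]='q', prepend. Next row=LF[0]=8
  step 3: row=8, L[8]='l', prepend. Next row=LF[8]=1
  step 4: row=1, L[1]='t', prepend. Next row=LF[1]=12
  step 5: row=12, L[12]='p', prepend. Next row=LF[12]=7
  step 6: row=7, L[7]='q', prepend. Next row=LF[7]=11
  step 7: row=11, L[11]='m', prepend. Next row=LF[11]=3
  step 8: row=3, L[3]='u', prepend. Next row=LF[3]=14
  step 9: row=14, L[14]='u', prepend. Next row=LF[14]=16
  step 10: row=16, L[16]='n', prepend. Next row=LF[16]=5
  step 11: row=5, L[5]='o', prepend. Next row=LF[5]=6
  step 12: row=6, L[6]='q', prepend. Next row=LF[6]=10
  step 13: row=10, L[10]='n', prepend. Next row=LF[10]=4
  step 14: row=4, L[4]='m', prepend. Next row=LF[4]=2
  step 15: row=2, L[2]='q', prepend. Next row=LF[2]=9
  step 16: row=9, L[9]='t', prepend. Next row=LF[9]=13
  step 17: row=13, L[13]='u', prepend. Next row=LF[13]=15
Reversed output: utqmnqonuumqptlq$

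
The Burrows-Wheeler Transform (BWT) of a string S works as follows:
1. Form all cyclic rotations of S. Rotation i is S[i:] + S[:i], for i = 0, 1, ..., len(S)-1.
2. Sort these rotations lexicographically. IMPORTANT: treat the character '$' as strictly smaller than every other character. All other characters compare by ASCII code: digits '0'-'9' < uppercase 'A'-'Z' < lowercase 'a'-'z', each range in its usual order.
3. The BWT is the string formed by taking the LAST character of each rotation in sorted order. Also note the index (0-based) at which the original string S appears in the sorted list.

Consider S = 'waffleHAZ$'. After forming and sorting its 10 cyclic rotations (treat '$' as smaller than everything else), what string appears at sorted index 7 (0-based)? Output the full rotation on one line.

All 10 rotations (rotation i = S[i:]+S[:i]):
  rot[0] = waffleHAZ$
  rot[1] = affleHAZ$w
  rot[2] = ffleHAZ$wa
  rot[3] = fleHAZ$waf
  rot[4] = leHAZ$waff
  rot[5] = eHAZ$waffl
  rot[6] = HAZ$waffle
  rot[7] = AZ$waffleH
  rot[8] = Z$waffleHA
  rot[9] = $waffleHAZ
Sorted (with $ < everything):
  sorted[0] = $waffleHAZ
  sorted[1] = AZ$waffleH
  sorted[2] = HAZ$waffle
  sorted[3] = Z$waffleHA
  sorted[4] = affleHAZ$w
  sorted[5] = eHAZ$waffl
  sorted[6] = ffleHAZ$wa
  sorted[7] = fleHAZ$waf
  sorted[8] = leHAZ$waff
  sorted[9] = waffleHAZ$
sorted[7] = fleHAZ$waf

Answer: fleHAZ$waf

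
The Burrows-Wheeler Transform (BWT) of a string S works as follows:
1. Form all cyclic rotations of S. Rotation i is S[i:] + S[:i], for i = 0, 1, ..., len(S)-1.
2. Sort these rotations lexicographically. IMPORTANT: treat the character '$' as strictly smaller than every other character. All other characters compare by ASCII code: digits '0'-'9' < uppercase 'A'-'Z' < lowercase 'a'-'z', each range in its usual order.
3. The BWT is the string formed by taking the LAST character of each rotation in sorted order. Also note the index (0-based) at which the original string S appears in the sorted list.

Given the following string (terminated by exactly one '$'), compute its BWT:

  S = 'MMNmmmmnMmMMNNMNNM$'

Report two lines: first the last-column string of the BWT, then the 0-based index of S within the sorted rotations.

All 19 rotations (rotation i = S[i:]+S[:i]):
  rot[0] = MMNmmmmnMmMMNNMNNM$
  rot[1] = MNmmmmnMmMMNNMNNM$M
  rot[2] = NmmmmnMmMMNNMNNM$MM
  rot[3] = mmmmnMmMMNNMNNM$MMN
  rot[4] = mmmnMmMMNNMNNM$MMNm
  rot[5] = mmnMmMMNNMNNM$MMNmm
  rot[6] = mnMmMMNNMNNM$MMNmmm
  rot[7] = nMmMMNNMNNM$MMNmmmm
  rot[8] = MmMMNNMNNM$MMNmmmmn
  rot[9] = mMMNNMNNM$MMNmmmmnM
  rot[10] = MMNNMNNM$MMNmmmmnMm
  rot[11] = MNNMNNM$MMNmmmmnMmM
  rot[12] = NNMNNM$MMNmmmmnMmMM
  rot[13] = NMNNM$MMNmmmmnMmMMN
  rot[14] = MNNM$MMNmmmmnMmMMNN
  rot[15] = NNM$MMNmmmmnMmMMNNM
  rot[16] = NM$MMNmmmmnMmMMNNMN
  rot[17] = M$MMNmmmmnMmMMNNMNN
  rot[18] = $MMNmmmmnMmMMNNMNNM
Sorted (with $ < everything):
  sorted[0] = $MMNmmmmnMmMMNNMNNM  (last char: 'M')
  sorted[1] = M$MMNmmmmnMmMMNNMNN  (last char: 'N')
  sorted[2] = MMNNMNNM$MMNmmmmnMm  (last char: 'm')
  sorted[3] = MMNmmmmnMmMMNNMNNM$  (last char: '$')
  sorted[4] = MNNM$MMNmmmmnMmMMNN  (last char: 'N')
  sorted[5] = MNNMNNM$MMNmmmmnMmM  (last char: 'M')
  sorted[6] = MNmmmmnMmMMNNMNNM$M  (last char: 'M')
  sorted[7] = MmMMNNMNNM$MMNmmmmn  (last char: 'n')
  sorted[8] = NM$MMNmmmmnMmMMNNMN  (last char: 'N')
  sorted[9] = NMNNM$MMNmmmmnMmMMN  (last char: 'N')
  sorted[10] = NNM$MMNmmmmnMmMMNNM  (last char: 'M')
  sorted[11] = NNMNNM$MMNmmmmnMmMM  (last char: 'M')
  sorted[12] = NmmmmnMmMMNNMNNM$MM  (last char: 'M')
  sorted[13] = mMMNNMNNM$MMNmmmmnM  (last char: 'M')
  sorted[14] = mmmmnMmMMNNMNNM$MMN  (last char: 'N')
  sorted[15] = mmmnMmMMNNMNNM$MMNm  (last char: 'm')
  sorted[16] = mmnMmMMNNMNNM$MMNmm  (last char: 'm')
  sorted[17] = mnMmMMNNMNNM$MMNmmm  (last char: 'm')
  sorted[18] = nMmMMNNMNNM$MMNmmmm  (last char: 'm')
Last column: MNm$NMMnNNMMMMNmmmm
Original string S is at sorted index 3

Answer: MNm$NMMnNNMMMMNmmmm
3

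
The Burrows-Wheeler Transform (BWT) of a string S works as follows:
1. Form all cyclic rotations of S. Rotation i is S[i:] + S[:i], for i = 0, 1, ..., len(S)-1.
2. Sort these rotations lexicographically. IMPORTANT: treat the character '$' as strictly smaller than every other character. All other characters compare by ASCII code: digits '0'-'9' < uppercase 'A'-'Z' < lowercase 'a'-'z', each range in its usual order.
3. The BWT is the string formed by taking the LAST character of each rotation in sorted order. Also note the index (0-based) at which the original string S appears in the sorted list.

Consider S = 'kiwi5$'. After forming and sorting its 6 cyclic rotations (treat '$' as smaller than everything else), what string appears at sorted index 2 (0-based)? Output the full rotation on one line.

Answer: i5$kiw

Derivation:
All 6 rotations (rotation i = S[i:]+S[:i]):
  rot[0] = kiwi5$
  rot[1] = iwi5$k
  rot[2] = wi5$ki
  rot[3] = i5$kiw
  rot[4] = 5$kiwi
  rot[5] = $kiwi5
Sorted (with $ < everything):
  sorted[0] = $kiwi5
  sorted[1] = 5$kiwi
  sorted[2] = i5$kiw
  sorted[3] = iwi5$k
  sorted[4] = kiwi5$
  sorted[5] = wi5$ki
sorted[2] = i5$kiw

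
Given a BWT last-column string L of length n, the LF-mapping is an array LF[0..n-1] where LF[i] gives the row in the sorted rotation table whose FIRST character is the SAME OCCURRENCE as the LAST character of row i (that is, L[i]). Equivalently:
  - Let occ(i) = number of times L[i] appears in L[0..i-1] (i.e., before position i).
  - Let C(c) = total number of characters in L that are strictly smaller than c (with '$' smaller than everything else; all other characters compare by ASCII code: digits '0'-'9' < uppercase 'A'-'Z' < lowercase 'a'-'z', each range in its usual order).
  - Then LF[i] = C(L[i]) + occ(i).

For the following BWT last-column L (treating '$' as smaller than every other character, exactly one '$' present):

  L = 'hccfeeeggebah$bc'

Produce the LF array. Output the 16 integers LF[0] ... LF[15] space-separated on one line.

Answer: 14 4 5 11 7 8 9 12 13 10 2 1 15 0 3 6

Derivation:
Char counts: '$':1, 'a':1, 'b':2, 'c':3, 'e':4, 'f':1, 'g':2, 'h':2
C (first-col start): C('$')=0, C('a')=1, C('b')=2, C('c')=4, C('e')=7, C('f')=11, C('g')=12, C('h')=14
L[0]='h': occ=0, LF[0]=C('h')+0=14+0=14
L[1]='c': occ=0, LF[1]=C('c')+0=4+0=4
L[2]='c': occ=1, LF[2]=C('c')+1=4+1=5
L[3]='f': occ=0, LF[3]=C('f')+0=11+0=11
L[4]='e': occ=0, LF[4]=C('e')+0=7+0=7
L[5]='e': occ=1, LF[5]=C('e')+1=7+1=8
L[6]='e': occ=2, LF[6]=C('e')+2=7+2=9
L[7]='g': occ=0, LF[7]=C('g')+0=12+0=12
L[8]='g': occ=1, LF[8]=C('g')+1=12+1=13
L[9]='e': occ=3, LF[9]=C('e')+3=7+3=10
L[10]='b': occ=0, LF[10]=C('b')+0=2+0=2
L[11]='a': occ=0, LF[11]=C('a')+0=1+0=1
L[12]='h': occ=1, LF[12]=C('h')+1=14+1=15
L[13]='$': occ=0, LF[13]=C('$')+0=0+0=0
L[14]='b': occ=1, LF[14]=C('b')+1=2+1=3
L[15]='c': occ=2, LF[15]=C('c')+2=4+2=6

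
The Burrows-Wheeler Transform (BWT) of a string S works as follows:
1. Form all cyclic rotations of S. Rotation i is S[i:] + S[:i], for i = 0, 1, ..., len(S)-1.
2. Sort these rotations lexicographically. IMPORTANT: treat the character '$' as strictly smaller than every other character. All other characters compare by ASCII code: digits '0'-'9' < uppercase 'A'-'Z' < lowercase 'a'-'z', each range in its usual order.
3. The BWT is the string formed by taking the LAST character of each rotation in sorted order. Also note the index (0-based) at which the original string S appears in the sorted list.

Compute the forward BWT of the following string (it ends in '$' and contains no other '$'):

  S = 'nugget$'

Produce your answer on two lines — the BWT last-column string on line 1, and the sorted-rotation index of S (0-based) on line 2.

All 7 rotations (rotation i = S[i:]+S[:i]):
  rot[0] = nugget$
  rot[1] = ugget$n
  rot[2] = gget$nu
  rot[3] = get$nug
  rot[4] = et$nugg
  rot[5] = t$nugge
  rot[6] = $nugget
Sorted (with $ < everything):
  sorted[0] = $nugget  (last char: 't')
  sorted[1] = et$nugg  (last char: 'g')
  sorted[2] = get$nug  (last char: 'g')
  sorted[3] = gget$nu  (last char: 'u')
  sorted[4] = nugget$  (last char: '$')
  sorted[5] = t$nugge  (last char: 'e')
  sorted[6] = ugget$n  (last char: 'n')
Last column: tggu$en
Original string S is at sorted index 4

Answer: tggu$en
4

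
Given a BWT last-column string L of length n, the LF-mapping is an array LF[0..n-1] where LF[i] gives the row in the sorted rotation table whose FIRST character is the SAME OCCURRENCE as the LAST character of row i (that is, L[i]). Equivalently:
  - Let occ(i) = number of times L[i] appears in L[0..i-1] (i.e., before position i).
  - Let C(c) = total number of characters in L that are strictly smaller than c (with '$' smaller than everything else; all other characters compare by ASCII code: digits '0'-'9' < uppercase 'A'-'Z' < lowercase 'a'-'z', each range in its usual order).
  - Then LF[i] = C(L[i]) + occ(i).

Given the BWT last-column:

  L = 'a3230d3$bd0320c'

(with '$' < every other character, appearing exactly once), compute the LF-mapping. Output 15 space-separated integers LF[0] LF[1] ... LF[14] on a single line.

Answer: 10 6 4 7 1 13 8 0 11 14 2 9 5 3 12

Derivation:
Char counts: '$':1, '0':3, '2':2, '3':4, 'a':1, 'b':1, 'c':1, 'd':2
C (first-col start): C('$')=0, C('0')=1, C('2')=4, C('3')=6, C('a')=10, C('b')=11, C('c')=12, C('d')=13
L[0]='a': occ=0, LF[0]=C('a')+0=10+0=10
L[1]='3': occ=0, LF[1]=C('3')+0=6+0=6
L[2]='2': occ=0, LF[2]=C('2')+0=4+0=4
L[3]='3': occ=1, LF[3]=C('3')+1=6+1=7
L[4]='0': occ=0, LF[4]=C('0')+0=1+0=1
L[5]='d': occ=0, LF[5]=C('d')+0=13+0=13
L[6]='3': occ=2, LF[6]=C('3')+2=6+2=8
L[7]='$': occ=0, LF[7]=C('$')+0=0+0=0
L[8]='b': occ=0, LF[8]=C('b')+0=11+0=11
L[9]='d': occ=1, LF[9]=C('d')+1=13+1=14
L[10]='0': occ=1, LF[10]=C('0')+1=1+1=2
L[11]='3': occ=3, LF[11]=C('3')+3=6+3=9
L[12]='2': occ=1, LF[12]=C('2')+1=4+1=5
L[13]='0': occ=2, LF[13]=C('0')+2=1+2=3
L[14]='c': occ=0, LF[14]=C('c')+0=12+0=12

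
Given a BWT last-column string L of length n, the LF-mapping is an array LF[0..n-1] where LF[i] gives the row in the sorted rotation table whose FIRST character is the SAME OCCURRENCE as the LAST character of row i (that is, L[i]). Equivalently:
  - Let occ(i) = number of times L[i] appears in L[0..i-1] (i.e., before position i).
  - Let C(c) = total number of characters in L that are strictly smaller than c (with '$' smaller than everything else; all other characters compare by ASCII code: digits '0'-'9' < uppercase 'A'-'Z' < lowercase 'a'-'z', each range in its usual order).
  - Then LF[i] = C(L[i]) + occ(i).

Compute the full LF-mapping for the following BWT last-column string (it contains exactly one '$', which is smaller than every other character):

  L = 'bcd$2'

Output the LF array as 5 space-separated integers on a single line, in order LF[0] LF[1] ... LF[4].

Char counts: '$':1, '2':1, 'b':1, 'c':1, 'd':1
C (first-col start): C('$')=0, C('2')=1, C('b')=2, C('c')=3, C('d')=4
L[0]='b': occ=0, LF[0]=C('b')+0=2+0=2
L[1]='c': occ=0, LF[1]=C('c')+0=3+0=3
L[2]='d': occ=0, LF[2]=C('d')+0=4+0=4
L[3]='$': occ=0, LF[3]=C('$')+0=0+0=0
L[4]='2': occ=0, LF[4]=C('2')+0=1+0=1

Answer: 2 3 4 0 1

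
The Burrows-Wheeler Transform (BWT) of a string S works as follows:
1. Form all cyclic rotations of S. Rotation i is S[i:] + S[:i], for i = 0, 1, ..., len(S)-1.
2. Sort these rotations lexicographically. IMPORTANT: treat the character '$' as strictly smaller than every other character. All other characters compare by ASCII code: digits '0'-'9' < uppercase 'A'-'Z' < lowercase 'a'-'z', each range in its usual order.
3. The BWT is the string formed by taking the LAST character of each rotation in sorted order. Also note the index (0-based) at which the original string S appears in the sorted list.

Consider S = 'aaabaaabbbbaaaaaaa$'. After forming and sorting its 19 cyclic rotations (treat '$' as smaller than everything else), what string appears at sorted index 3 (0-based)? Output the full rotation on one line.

Answer: aaa$aaabaaabbbbaaaa

Derivation:
All 19 rotations (rotation i = S[i:]+S[:i]):
  rot[0] = aaabaaabbbbaaaaaaa$
  rot[1] = aabaaabbbbaaaaaaa$a
  rot[2] = abaaabbbbaaaaaaa$aa
  rot[3] = baaabbbbaaaaaaa$aaa
  rot[4] = aaabbbbaaaaaaa$aaab
  rot[5] = aabbbbaaaaaaa$aaaba
  rot[6] = abbbbaaaaaaa$aaabaa
  rot[7] = bbbbaaaaaaa$aaabaaa
  rot[8] = bbbaaaaaaa$aaabaaab
  rot[9] = bbaaaaaaa$aaabaaabb
  rot[10] = baaaaaaa$aaabaaabbb
  rot[11] = aaaaaaa$aaabaaabbbb
  rot[12] = aaaaaa$aaabaaabbbba
  rot[13] = aaaaa$aaabaaabbbbaa
  rot[14] = aaaa$aaabaaabbbbaaa
  rot[15] = aaa$aaabaaabbbbaaaa
  rot[16] = aa$aaabaaabbbbaaaaa
  rot[17] = a$aaabaaabbbbaaaaaa
  rot[18] = $aaabaaabbbbaaaaaaa
Sorted (with $ < everything):
  sorted[0] = $aaabaaabbbbaaaaaaa
  sorted[1] = a$aaabaaabbbbaaaaaa
  sorted[2] = aa$aaabaaabbbbaaaaa
  sorted[3] = aaa$aaabaaabbbbaaaa
  sorted[4] = aaaa$aaabaaabbbbaaa
  sorted[5] = aaaaa$aaabaaabbbbaa
  sorted[6] = aaaaaa$aaabaaabbbba
  sorted[7] = aaaaaaa$aaabaaabbbb
  sorted[8] = aaabaaabbbbaaaaaaa$
  sorted[9] = aaabbbbaaaaaaa$aaab
  sorted[10] = aabaaabbbbaaaaaaa$a
  sorted[11] = aabbbbaaaaaaa$aaaba
  sorted[12] = abaaabbbbaaaaaaa$aa
  sorted[13] = abbbbaaaaaaa$aaabaa
  sorted[14] = baaaaaaa$aaabaaabbb
  sorted[15] = baaabbbbaaaaaaa$aaa
  sorted[16] = bbaaaaaaa$aaabaaabb
  sorted[17] = bbbaaaaaaa$aaabaaab
  sorted[18] = bbbbaaaaaaa$aaabaaa
sorted[3] = aaa$aaabaaabbbbaaaa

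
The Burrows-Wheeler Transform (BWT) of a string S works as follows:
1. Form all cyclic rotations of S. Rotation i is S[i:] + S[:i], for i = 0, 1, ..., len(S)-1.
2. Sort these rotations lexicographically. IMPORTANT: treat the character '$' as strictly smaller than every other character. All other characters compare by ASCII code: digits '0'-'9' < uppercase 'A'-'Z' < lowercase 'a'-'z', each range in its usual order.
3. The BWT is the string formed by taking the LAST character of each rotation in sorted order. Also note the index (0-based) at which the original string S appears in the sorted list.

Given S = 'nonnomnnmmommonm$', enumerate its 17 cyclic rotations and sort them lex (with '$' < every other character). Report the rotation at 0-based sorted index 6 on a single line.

All 17 rotations (rotation i = S[i:]+S[:i]):
  rot[0] = nonnomnnmmommonm$
  rot[1] = onnomnnmmommonm$n
  rot[2] = nnomnnmmommonm$no
  rot[3] = nomnnmmommonm$non
  rot[4] = omnnmmommonm$nonn
  rot[5] = mnnmmommonm$nonno
  rot[6] = nnmmommonm$nonnom
  rot[7] = nmmommonm$nonnomn
  rot[8] = mmommonm$nonnomnn
  rot[9] = mommonm$nonnomnnm
  rot[10] = ommonm$nonnomnnmm
  rot[11] = mmonm$nonnomnnmmo
  rot[12] = monm$nonnomnnmmom
  rot[13] = onm$nonnomnnmmomm
  rot[14] = nm$nonnomnnmmommo
  rot[15] = m$nonnomnnmmommon
  rot[16] = $nonnomnnmmommonm
Sorted (with $ < everything):
  sorted[0] = $nonnomnnmmommonm
  sorted[1] = m$nonnomnnmmommon
  sorted[2] = mmommonm$nonnomnn
  sorted[3] = mmonm$nonnomnnmmo
  sorted[4] = mnnmmommonm$nonno
  sorted[5] = mommonm$nonnomnnm
  sorted[6] = monm$nonnomnnmmom
  sorted[7] = nm$nonnomnnmmommo
  sorted[8] = nmmommonm$nonnomn
  sorted[9] = nnmmommonm$nonnom
  sorted[10] = nnomnnmmommonm$no
  sorted[11] = nomnnmmommonm$non
  sorted[12] = nonnomnnmmommonm$
  sorted[13] = ommonm$nonnomnnmm
  sorted[14] = omnnmmommonm$nonn
  sorted[15] = onm$nonnomnnmmomm
  sorted[16] = onnomnnmmommonm$n
sorted[6] = monm$nonnomnnmmom

Answer: monm$nonnomnnmmom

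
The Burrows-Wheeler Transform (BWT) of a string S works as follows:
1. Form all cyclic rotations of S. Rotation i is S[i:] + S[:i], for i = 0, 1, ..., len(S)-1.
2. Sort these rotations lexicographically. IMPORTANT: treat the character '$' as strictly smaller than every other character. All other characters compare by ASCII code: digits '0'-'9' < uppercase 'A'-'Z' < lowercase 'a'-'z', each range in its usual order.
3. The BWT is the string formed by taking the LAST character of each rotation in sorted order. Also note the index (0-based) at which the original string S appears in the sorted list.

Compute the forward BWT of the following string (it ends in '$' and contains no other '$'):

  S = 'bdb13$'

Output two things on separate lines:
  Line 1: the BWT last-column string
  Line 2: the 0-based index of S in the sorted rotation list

All 6 rotations (rotation i = S[i:]+S[:i]):
  rot[0] = bdb13$
  rot[1] = db13$b
  rot[2] = b13$bd
  rot[3] = 13$bdb
  rot[4] = 3$bdb1
  rot[5] = $bdb13
Sorted (with $ < everything):
  sorted[0] = $bdb13  (last char: '3')
  sorted[1] = 13$bdb  (last char: 'b')
  sorted[2] = 3$bdb1  (last char: '1')
  sorted[3] = b13$bd  (last char: 'd')
  sorted[4] = bdb13$  (last char: '$')
  sorted[5] = db13$b  (last char: 'b')
Last column: 3b1d$b
Original string S is at sorted index 4

Answer: 3b1d$b
4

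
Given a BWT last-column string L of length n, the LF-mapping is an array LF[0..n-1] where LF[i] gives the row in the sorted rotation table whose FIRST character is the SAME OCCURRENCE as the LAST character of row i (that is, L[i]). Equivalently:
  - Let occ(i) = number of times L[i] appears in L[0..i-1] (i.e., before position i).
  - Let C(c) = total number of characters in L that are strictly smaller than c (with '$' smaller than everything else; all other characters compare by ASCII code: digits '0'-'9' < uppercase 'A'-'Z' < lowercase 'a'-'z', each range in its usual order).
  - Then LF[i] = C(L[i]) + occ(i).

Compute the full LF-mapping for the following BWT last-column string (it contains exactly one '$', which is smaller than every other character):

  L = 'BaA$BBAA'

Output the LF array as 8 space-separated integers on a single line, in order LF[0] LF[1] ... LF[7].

Char counts: '$':1, 'A':3, 'B':3, 'a':1
C (first-col start): C('$')=0, C('A')=1, C('B')=4, C('a')=7
L[0]='B': occ=0, LF[0]=C('B')+0=4+0=4
L[1]='a': occ=0, LF[1]=C('a')+0=7+0=7
L[2]='A': occ=0, LF[2]=C('A')+0=1+0=1
L[3]='$': occ=0, LF[3]=C('$')+0=0+0=0
L[4]='B': occ=1, LF[4]=C('B')+1=4+1=5
L[5]='B': occ=2, LF[5]=C('B')+2=4+2=6
L[6]='A': occ=1, LF[6]=C('A')+1=1+1=2
L[7]='A': occ=2, LF[7]=C('A')+2=1+2=3

Answer: 4 7 1 0 5 6 2 3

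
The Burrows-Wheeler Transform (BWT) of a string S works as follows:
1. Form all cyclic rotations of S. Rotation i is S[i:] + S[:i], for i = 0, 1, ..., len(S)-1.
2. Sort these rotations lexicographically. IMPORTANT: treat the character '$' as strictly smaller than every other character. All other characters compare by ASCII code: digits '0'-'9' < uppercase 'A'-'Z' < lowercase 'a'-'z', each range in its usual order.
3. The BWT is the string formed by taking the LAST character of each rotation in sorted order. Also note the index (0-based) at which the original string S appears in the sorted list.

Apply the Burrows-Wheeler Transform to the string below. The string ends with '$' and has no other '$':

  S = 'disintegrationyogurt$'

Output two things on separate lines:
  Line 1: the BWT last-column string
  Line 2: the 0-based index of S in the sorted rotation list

All 21 rotations (rotation i = S[i:]+S[:i]):
  rot[0] = disintegrationyogurt$
  rot[1] = isintegrationyogurt$d
  rot[2] = sintegrationyogurt$di
  rot[3] = integrationyogurt$dis
  rot[4] = ntegrationyogurt$disi
  rot[5] = tegrationyogurt$disin
  rot[6] = egrationyogurt$disint
  rot[7] = grationyogurt$disinte
  rot[8] = rationyogurt$disinteg
  rot[9] = ationyogurt$disintegr
  rot[10] = tionyogurt$disintegra
  rot[11] = ionyogurt$disintegrat
  rot[12] = onyogurt$disintegrati
  rot[13] = nyogurt$disintegratio
  rot[14] = yogurt$disintegration
  rot[15] = ogurt$disintegrationy
  rot[16] = gurt$disintegrationyo
  rot[17] = urt$disintegrationyog
  rot[18] = rt$disintegrationyogu
  rot[19] = t$disintegrationyogur
  rot[20] = $disintegrationyogurt
Sorted (with $ < everything):
  sorted[0] = $disintegrationyogurt  (last char: 't')
  sorted[1] = ationyogurt$disintegr  (last char: 'r')
  sorted[2] = disintegrationyogurt$  (last char: '$')
  sorted[3] = egrationyogurt$disint  (last char: 't')
  sorted[4] = grationyogurt$disinte  (last char: 'e')
  sorted[5] = gurt$disintegrationyo  (last char: 'o')
  sorted[6] = integrationyogurt$dis  (last char: 's')
  sorted[7] = ionyogurt$disintegrat  (last char: 't')
  sorted[8] = isintegrationyogurt$d  (last char: 'd')
  sorted[9] = ntegrationyogurt$disi  (last char: 'i')
  sorted[10] = nyogurt$disintegratio  (last char: 'o')
  sorted[11] = ogurt$disintegrationy  (last char: 'y')
  sorted[12] = onyogurt$disintegrati  (last char: 'i')
  sorted[13] = rationyogurt$disinteg  (last char: 'g')
  sorted[14] = rt$disintegrationyogu  (last char: 'u')
  sorted[15] = sintegrationyogurt$di  (last char: 'i')
  sorted[16] = t$disintegrationyogur  (last char: 'r')
  sorted[17] = tegrationyogurt$disin  (last char: 'n')
  sorted[18] = tionyogurt$disintegra  (last char: 'a')
  sorted[19] = urt$disintegrationyog  (last char: 'g')
  sorted[20] = yogurt$disintegration  (last char: 'n')
Last column: tr$teostdioyiguirnagn
Original string S is at sorted index 2

Answer: tr$teostdioyiguirnagn
2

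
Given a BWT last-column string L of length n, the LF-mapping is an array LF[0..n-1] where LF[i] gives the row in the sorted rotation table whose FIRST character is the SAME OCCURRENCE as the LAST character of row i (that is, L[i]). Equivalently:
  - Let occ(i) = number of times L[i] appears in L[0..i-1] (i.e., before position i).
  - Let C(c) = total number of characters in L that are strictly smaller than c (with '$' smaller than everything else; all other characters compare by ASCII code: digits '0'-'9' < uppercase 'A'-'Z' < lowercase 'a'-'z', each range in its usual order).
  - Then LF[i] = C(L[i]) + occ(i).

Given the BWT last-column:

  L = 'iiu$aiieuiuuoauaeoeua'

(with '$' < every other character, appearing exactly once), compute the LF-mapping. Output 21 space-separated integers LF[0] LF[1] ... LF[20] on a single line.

Char counts: '$':1, 'a':4, 'e':3, 'i':5, 'o':2, 'u':6
C (first-col start): C('$')=0, C('a')=1, C('e')=5, C('i')=8, C('o')=13, C('u')=15
L[0]='i': occ=0, LF[0]=C('i')+0=8+0=8
L[1]='i': occ=1, LF[1]=C('i')+1=8+1=9
L[2]='u': occ=0, LF[2]=C('u')+0=15+0=15
L[3]='$': occ=0, LF[3]=C('$')+0=0+0=0
L[4]='a': occ=0, LF[4]=C('a')+0=1+0=1
L[5]='i': occ=2, LF[5]=C('i')+2=8+2=10
L[6]='i': occ=3, LF[6]=C('i')+3=8+3=11
L[7]='e': occ=0, LF[7]=C('e')+0=5+0=5
L[8]='u': occ=1, LF[8]=C('u')+1=15+1=16
L[9]='i': occ=4, LF[9]=C('i')+4=8+4=12
L[10]='u': occ=2, LF[10]=C('u')+2=15+2=17
L[11]='u': occ=3, LF[11]=C('u')+3=15+3=18
L[12]='o': occ=0, LF[12]=C('o')+0=13+0=13
L[13]='a': occ=1, LF[13]=C('a')+1=1+1=2
L[14]='u': occ=4, LF[14]=C('u')+4=15+4=19
L[15]='a': occ=2, LF[15]=C('a')+2=1+2=3
L[16]='e': occ=1, LF[16]=C('e')+1=5+1=6
L[17]='o': occ=1, LF[17]=C('o')+1=13+1=14
L[18]='e': occ=2, LF[18]=C('e')+2=5+2=7
L[19]='u': occ=5, LF[19]=C('u')+5=15+5=20
L[20]='a': occ=3, LF[20]=C('a')+3=1+3=4

Answer: 8 9 15 0 1 10 11 5 16 12 17 18 13 2 19 3 6 14 7 20 4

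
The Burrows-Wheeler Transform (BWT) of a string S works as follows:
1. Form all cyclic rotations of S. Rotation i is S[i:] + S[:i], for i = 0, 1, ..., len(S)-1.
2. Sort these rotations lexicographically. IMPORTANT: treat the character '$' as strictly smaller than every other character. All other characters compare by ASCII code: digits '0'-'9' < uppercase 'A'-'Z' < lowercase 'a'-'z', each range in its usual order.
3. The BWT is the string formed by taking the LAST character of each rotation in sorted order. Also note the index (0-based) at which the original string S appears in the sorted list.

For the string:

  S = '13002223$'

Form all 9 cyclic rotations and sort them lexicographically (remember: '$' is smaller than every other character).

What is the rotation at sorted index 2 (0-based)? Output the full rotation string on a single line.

Answer: 02223$130

Derivation:
All 9 rotations (rotation i = S[i:]+S[:i]):
  rot[0] = 13002223$
  rot[1] = 3002223$1
  rot[2] = 002223$13
  rot[3] = 02223$130
  rot[4] = 2223$1300
  rot[5] = 223$13002
  rot[6] = 23$130022
  rot[7] = 3$1300222
  rot[8] = $13002223
Sorted (with $ < everything):
  sorted[0] = $13002223
  sorted[1] = 002223$13
  sorted[2] = 02223$130
  sorted[3] = 13002223$
  sorted[4] = 2223$1300
  sorted[5] = 223$13002
  sorted[6] = 23$130022
  sorted[7] = 3$1300222
  sorted[8] = 3002223$1
sorted[2] = 02223$130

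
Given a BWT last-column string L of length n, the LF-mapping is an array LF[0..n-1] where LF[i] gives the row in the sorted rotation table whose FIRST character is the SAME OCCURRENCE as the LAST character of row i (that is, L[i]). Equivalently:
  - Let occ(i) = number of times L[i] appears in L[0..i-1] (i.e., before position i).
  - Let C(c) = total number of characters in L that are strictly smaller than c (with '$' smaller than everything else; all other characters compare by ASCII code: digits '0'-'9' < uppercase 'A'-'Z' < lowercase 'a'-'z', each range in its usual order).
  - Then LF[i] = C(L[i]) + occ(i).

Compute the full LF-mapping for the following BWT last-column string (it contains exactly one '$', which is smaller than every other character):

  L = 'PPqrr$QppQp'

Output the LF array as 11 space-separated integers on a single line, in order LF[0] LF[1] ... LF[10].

Char counts: '$':1, 'P':2, 'Q':2, 'p':3, 'q':1, 'r':2
C (first-col start): C('$')=0, C('P')=1, C('Q')=3, C('p')=5, C('q')=8, C('r')=9
L[0]='P': occ=0, LF[0]=C('P')+0=1+0=1
L[1]='P': occ=1, LF[1]=C('P')+1=1+1=2
L[2]='q': occ=0, LF[2]=C('q')+0=8+0=8
L[3]='r': occ=0, LF[3]=C('r')+0=9+0=9
L[4]='r': occ=1, LF[4]=C('r')+1=9+1=10
L[5]='$': occ=0, LF[5]=C('$')+0=0+0=0
L[6]='Q': occ=0, LF[6]=C('Q')+0=3+0=3
L[7]='p': occ=0, LF[7]=C('p')+0=5+0=5
L[8]='p': occ=1, LF[8]=C('p')+1=5+1=6
L[9]='Q': occ=1, LF[9]=C('Q')+1=3+1=4
L[10]='p': occ=2, LF[10]=C('p')+2=5+2=7

Answer: 1 2 8 9 10 0 3 5 6 4 7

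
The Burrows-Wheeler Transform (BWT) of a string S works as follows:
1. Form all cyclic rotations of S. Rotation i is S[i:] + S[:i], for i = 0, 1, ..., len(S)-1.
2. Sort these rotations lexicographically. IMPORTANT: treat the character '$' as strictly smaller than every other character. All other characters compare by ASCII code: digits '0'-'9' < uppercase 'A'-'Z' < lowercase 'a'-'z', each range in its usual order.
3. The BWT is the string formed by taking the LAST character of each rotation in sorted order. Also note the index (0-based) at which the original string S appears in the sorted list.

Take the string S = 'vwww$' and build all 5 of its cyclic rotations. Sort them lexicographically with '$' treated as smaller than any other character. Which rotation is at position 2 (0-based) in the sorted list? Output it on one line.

All 5 rotations (rotation i = S[i:]+S[:i]):
  rot[0] = vwww$
  rot[1] = www$v
  rot[2] = ww$vw
  rot[3] = w$vww
  rot[4] = $vwww
Sorted (with $ < everything):
  sorted[0] = $vwww
  sorted[1] = vwww$
  sorted[2] = w$vww
  sorted[3] = ww$vw
  sorted[4] = www$v
sorted[2] = w$vww

Answer: w$vww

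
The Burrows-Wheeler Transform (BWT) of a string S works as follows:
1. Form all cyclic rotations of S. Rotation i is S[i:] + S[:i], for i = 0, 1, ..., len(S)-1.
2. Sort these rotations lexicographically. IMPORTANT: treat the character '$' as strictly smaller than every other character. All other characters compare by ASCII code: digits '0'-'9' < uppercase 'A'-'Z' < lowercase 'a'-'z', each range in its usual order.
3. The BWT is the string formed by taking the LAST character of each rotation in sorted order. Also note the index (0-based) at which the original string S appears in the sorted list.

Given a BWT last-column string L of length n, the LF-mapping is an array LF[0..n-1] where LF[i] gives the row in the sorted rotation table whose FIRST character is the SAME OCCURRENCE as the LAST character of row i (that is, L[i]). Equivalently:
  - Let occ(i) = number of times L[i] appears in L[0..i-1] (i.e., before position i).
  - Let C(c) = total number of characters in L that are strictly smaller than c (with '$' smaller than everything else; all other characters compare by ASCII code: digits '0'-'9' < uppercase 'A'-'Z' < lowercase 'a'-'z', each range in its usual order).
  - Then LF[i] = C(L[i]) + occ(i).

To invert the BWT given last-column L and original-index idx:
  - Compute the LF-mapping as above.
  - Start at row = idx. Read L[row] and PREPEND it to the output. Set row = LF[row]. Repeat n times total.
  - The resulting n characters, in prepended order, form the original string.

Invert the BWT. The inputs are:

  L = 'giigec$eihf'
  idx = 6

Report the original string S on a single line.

LF mapping: 5 8 9 6 2 1 0 3 10 7 4
Walk LF starting at row 6, prepending L[row]:
  step 1: row=6, L[6]='$', prepend. Next row=LF[6]=0
  step 2: row=0, L[0]='g', prepend. Next row=LF[0]=5
  step 3: row=5, L[5]='c', prepend. Next row=LF[5]=1
  step 4: row=1, L[1]='i', prepend. Next row=LF[1]=8
  step 5: row=8, L[8]='i', prepend. Next row=LF[8]=10
  step 6: row=10, L[10]='f', prepend. Next row=LF[10]=4
  step 7: row=4, L[4]='e', prepend. Next row=LF[4]=2
  step 8: row=2, L[2]='i', prepend. Next row=LF[2]=9
  step 9: row=9, L[9]='h', prepend. Next row=LF[9]=7
  step 10: row=7, L[7]='e', prepend. Next row=LF[7]=3
  step 11: row=3, L[3]='g', prepend. Next row=LF[3]=6
Reversed output: gehiefiicg$

Answer: gehiefiicg$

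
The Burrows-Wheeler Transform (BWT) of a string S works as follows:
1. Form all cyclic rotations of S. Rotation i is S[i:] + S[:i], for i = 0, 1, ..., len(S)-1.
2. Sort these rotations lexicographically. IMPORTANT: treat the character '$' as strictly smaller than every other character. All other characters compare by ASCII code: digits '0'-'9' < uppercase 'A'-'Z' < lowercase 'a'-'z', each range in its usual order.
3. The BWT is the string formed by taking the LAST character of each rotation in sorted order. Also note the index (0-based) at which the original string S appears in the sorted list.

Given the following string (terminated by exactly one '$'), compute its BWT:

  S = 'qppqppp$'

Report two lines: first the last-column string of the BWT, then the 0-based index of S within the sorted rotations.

Answer: pppqqpp$
7

Derivation:
All 8 rotations (rotation i = S[i:]+S[:i]):
  rot[0] = qppqppp$
  rot[1] = ppqppp$q
  rot[2] = pqppp$qp
  rot[3] = qppp$qpp
  rot[4] = ppp$qppq
  rot[5] = pp$qppqp
  rot[6] = p$qppqpp
  rot[7] = $qppqppp
Sorted (with $ < everything):
  sorted[0] = $qppqppp  (last char: 'p')
  sorted[1] = p$qppqpp  (last char: 'p')
  sorted[2] = pp$qppqp  (last char: 'p')
  sorted[3] = ppp$qppq  (last char: 'q')
  sorted[4] = ppqppp$q  (last char: 'q')
  sorted[5] = pqppp$qp  (last char: 'p')
  sorted[6] = qppp$qpp  (last char: 'p')
  sorted[7] = qppqppp$  (last char: '$')
Last column: pppqqpp$
Original string S is at sorted index 7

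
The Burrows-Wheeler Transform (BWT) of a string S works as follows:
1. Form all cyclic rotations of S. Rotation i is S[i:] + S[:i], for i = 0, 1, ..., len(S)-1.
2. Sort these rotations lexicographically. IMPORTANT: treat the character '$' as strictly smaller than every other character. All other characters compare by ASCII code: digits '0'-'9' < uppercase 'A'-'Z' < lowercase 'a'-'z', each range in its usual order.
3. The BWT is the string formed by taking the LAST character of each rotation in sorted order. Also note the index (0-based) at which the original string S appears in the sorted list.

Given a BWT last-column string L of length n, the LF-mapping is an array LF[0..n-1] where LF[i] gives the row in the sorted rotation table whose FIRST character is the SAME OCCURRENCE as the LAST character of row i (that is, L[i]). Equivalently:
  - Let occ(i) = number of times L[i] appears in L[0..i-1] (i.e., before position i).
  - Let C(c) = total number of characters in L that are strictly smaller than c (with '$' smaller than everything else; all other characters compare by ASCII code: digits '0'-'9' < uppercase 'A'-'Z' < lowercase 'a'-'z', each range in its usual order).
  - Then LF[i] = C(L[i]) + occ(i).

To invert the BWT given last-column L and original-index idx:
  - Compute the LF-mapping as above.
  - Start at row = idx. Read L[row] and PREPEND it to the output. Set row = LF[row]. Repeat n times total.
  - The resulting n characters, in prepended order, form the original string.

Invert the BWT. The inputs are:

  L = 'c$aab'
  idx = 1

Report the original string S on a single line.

Answer: aabc$

Derivation:
LF mapping: 4 0 1 2 3
Walk LF starting at row 1, prepending L[row]:
  step 1: row=1, L[1]='$', prepend. Next row=LF[1]=0
  step 2: row=0, L[0]='c', prepend. Next row=LF[0]=4
  step 3: row=4, L[4]='b', prepend. Next row=LF[4]=3
  step 4: row=3, L[3]='a', prepend. Next row=LF[3]=2
  step 5: row=2, L[2]='a', prepend. Next row=LF[2]=1
Reversed output: aabc$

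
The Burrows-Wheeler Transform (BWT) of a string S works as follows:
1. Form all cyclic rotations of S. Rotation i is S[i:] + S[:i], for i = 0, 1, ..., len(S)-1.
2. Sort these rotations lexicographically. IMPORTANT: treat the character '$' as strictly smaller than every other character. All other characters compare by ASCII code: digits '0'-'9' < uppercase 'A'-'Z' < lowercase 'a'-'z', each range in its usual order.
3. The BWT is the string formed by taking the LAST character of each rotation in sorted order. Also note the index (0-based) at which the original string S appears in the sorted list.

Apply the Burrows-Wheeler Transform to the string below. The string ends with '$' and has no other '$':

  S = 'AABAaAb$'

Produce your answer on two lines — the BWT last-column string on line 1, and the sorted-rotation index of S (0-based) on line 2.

Answer: b$ABaAAA
1

Derivation:
All 8 rotations (rotation i = S[i:]+S[:i]):
  rot[0] = AABAaAb$
  rot[1] = ABAaAb$A
  rot[2] = BAaAb$AA
  rot[3] = AaAb$AAB
  rot[4] = aAb$AABA
  rot[5] = Ab$AABAa
  rot[6] = b$AABAaA
  rot[7] = $AABAaAb
Sorted (with $ < everything):
  sorted[0] = $AABAaAb  (last char: 'b')
  sorted[1] = AABAaAb$  (last char: '$')
  sorted[2] = ABAaAb$A  (last char: 'A')
  sorted[3] = AaAb$AAB  (last char: 'B')
  sorted[4] = Ab$AABAa  (last char: 'a')
  sorted[5] = BAaAb$AA  (last char: 'A')
  sorted[6] = aAb$AABA  (last char: 'A')
  sorted[7] = b$AABAaA  (last char: 'A')
Last column: b$ABaAAA
Original string S is at sorted index 1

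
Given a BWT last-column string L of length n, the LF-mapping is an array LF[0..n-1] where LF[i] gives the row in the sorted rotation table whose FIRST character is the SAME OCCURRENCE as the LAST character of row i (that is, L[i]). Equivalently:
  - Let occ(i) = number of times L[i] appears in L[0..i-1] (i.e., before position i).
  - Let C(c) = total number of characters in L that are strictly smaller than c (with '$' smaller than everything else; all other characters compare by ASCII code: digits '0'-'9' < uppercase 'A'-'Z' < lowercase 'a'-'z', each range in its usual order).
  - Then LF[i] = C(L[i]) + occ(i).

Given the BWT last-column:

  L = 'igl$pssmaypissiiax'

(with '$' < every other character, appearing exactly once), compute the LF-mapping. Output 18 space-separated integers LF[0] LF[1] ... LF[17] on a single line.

Char counts: '$':1, 'a':2, 'g':1, 'i':4, 'l':1, 'm':1, 'p':2, 's':4, 'x':1, 'y':1
C (first-col start): C('$')=0, C('a')=1, C('g')=3, C('i')=4, C('l')=8, C('m')=9, C('p')=10, C('s')=12, C('x')=16, C('y')=17
L[0]='i': occ=0, LF[0]=C('i')+0=4+0=4
L[1]='g': occ=0, LF[1]=C('g')+0=3+0=3
L[2]='l': occ=0, LF[2]=C('l')+0=8+0=8
L[3]='$': occ=0, LF[3]=C('$')+0=0+0=0
L[4]='p': occ=0, LF[4]=C('p')+0=10+0=10
L[5]='s': occ=0, LF[5]=C('s')+0=12+0=12
L[6]='s': occ=1, LF[6]=C('s')+1=12+1=13
L[7]='m': occ=0, LF[7]=C('m')+0=9+0=9
L[8]='a': occ=0, LF[8]=C('a')+0=1+0=1
L[9]='y': occ=0, LF[9]=C('y')+0=17+0=17
L[10]='p': occ=1, LF[10]=C('p')+1=10+1=11
L[11]='i': occ=1, LF[11]=C('i')+1=4+1=5
L[12]='s': occ=2, LF[12]=C('s')+2=12+2=14
L[13]='s': occ=3, LF[13]=C('s')+3=12+3=15
L[14]='i': occ=2, LF[14]=C('i')+2=4+2=6
L[15]='i': occ=3, LF[15]=C('i')+3=4+3=7
L[16]='a': occ=1, LF[16]=C('a')+1=1+1=2
L[17]='x': occ=0, LF[17]=C('x')+0=16+0=16

Answer: 4 3 8 0 10 12 13 9 1 17 11 5 14 15 6 7 2 16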